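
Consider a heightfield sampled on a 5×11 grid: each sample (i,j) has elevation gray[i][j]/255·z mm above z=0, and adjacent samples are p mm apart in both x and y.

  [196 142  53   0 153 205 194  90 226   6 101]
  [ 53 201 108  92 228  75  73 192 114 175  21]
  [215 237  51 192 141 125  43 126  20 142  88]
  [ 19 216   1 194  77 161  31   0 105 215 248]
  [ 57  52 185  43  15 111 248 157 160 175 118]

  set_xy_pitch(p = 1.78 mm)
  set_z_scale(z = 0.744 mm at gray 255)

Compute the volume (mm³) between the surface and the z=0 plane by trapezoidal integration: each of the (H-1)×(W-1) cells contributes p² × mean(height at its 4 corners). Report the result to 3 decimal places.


45.135

height_mm = gray/255 × 0.744; cell vol = 1.78² × mean(4 corners)
unit = 1.78² × 0.744 / (4×255) = 0.00231107 mm³ per gray-sum
row 0: Σ corner-gray over 10 cells = 5025  → 11.6131
row 1: Σ corner-gray over 10 cells = 5047  → 11.6640
row 2: Σ corner-gray over 10 cells = 4724  → 10.9175
row 3: Σ corner-gray over 10 cells = 4734  → 10.9406
Σ rows: total corner-gray = 19530  → 45.1352 mm³


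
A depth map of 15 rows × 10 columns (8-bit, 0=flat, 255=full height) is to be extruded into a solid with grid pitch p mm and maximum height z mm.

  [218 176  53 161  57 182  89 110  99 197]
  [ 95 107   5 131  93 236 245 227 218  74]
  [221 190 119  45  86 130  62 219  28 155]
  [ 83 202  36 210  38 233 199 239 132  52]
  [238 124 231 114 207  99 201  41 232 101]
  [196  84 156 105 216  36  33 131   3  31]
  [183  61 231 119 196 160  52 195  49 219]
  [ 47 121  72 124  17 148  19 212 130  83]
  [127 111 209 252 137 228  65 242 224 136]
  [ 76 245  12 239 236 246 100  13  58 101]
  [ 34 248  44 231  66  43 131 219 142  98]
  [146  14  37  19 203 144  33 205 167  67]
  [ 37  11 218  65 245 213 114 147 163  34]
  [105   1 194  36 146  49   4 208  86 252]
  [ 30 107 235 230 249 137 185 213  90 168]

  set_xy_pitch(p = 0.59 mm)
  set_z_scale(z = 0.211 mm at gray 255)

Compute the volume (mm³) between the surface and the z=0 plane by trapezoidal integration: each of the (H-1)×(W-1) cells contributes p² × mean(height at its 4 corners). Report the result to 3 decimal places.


4.795

height_mm = gray/255 × 0.211; cell vol = 0.59² × mean(4 corners)
unit = 0.59² × 0.211 / (4×255) = 7.20089e-05 mm³ per gray-sum
row 0: Σ corner-gray over 9 cells = 4962  → 0.3573
row 1: Σ corner-gray over 9 cells = 4827  → 0.3476
row 2: Σ corner-gray over 9 cells = 4847  → 0.3490
row 3: Σ corner-gray over 9 cells = 5550  → 0.3996
row 4: Σ corner-gray over 9 cells = 4592  → 0.3307
row 5: Σ corner-gray over 9 cells = 4283  → 0.3084
row 6: Σ corner-gray over 9 cells = 4344  → 0.3128
row 7: Σ corner-gray over 9 cells = 5015  → 0.3611
row 8: Σ corner-gray over 9 cells = 5674  → 0.4086
row 9: Σ corner-gray over 9 cells = 4855  → 0.3496
row 10: Σ corner-gray over 9 cells = 4237  → 0.3051
row 11: Σ corner-gray over 9 cells = 4280  → 0.3082
row 12: Σ corner-gray over 9 cells = 4228  → 0.3045
row 13: Σ corner-gray over 9 cells = 4895  → 0.3525
Σ rows: total corner-gray = 66589  → 4.7950 mm³


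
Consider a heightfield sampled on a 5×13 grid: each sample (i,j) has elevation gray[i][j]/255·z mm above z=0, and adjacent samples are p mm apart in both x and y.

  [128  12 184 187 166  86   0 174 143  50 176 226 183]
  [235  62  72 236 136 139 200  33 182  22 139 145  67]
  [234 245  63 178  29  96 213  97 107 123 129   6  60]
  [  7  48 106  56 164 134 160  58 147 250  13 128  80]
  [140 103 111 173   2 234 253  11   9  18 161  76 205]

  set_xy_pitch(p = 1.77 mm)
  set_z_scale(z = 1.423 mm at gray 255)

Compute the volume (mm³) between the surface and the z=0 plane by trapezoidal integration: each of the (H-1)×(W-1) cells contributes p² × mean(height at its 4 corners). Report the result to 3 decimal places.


height_mm = gray/255 × 1.423; cell vol = 1.77² × mean(4 corners)
unit = 1.77² × 1.423 / (4×255) = 0.0043707 mm³ per gray-sum
row 0: Σ corner-gray over 12 cells = 6153  → 26.8929
row 1: Σ corner-gray over 12 cells = 5900  → 25.7871
row 2: Σ corner-gray over 12 cells = 5481  → 23.9558
row 3: Σ corner-gray over 12 cells = 5262  → 22.9986
Σ rows: total corner-gray = 22796  → 99.6345 mm³

99.635


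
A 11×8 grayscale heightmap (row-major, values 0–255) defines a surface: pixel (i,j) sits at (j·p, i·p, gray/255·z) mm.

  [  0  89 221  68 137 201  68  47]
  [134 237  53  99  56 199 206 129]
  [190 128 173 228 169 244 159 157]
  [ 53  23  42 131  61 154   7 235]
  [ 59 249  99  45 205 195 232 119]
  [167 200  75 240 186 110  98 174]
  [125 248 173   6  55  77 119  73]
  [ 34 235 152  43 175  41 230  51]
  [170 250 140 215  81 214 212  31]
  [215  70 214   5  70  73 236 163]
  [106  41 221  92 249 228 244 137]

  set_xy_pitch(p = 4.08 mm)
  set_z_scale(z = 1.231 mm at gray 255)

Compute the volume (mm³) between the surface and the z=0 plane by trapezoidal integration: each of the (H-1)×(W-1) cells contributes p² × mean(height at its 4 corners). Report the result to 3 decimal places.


785.797

height_mm = gray/255 × 1.231; cell vol = 4.08² × mean(4 corners)
unit = 4.08² × 1.231 / (4×255) = 0.0200899 mm³ per gray-sum
row 0: Σ corner-gray over 7 cells = 3578  → 71.8817
row 1: Σ corner-gray over 7 cells = 4512  → 90.6457
row 2: Σ corner-gray over 7 cells = 3673  → 73.7903
row 3: Σ corner-gray over 7 cells = 3352  → 67.3414
row 4: Σ corner-gray over 7 cells = 4387  → 88.1345
row 5: Σ corner-gray over 7 cells = 3713  → 74.5939
row 6: Σ corner-gray over 7 cells = 3391  → 68.1249
row 7: Σ corner-gray over 7 cells = 4262  → 85.6232
row 8: Σ corner-gray over 7 cells = 4139  → 83.1522
row 9: Σ corner-gray over 7 cells = 4107  → 82.5093
Σ rows: total corner-gray = 39114  → 785.7971 mm³


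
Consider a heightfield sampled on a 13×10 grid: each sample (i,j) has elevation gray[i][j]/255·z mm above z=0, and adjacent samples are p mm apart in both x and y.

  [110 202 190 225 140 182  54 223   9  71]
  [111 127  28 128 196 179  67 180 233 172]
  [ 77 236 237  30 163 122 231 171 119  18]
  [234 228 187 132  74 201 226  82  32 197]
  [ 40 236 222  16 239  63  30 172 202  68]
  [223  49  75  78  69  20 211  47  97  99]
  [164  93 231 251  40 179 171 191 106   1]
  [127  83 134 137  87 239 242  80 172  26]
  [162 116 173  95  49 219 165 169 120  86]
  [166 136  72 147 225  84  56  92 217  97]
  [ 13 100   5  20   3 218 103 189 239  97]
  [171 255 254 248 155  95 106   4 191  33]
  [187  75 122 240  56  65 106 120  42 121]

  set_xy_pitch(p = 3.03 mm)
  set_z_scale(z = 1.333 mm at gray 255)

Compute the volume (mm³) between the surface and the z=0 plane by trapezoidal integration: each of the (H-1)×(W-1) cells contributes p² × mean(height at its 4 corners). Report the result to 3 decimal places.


height_mm = gray/255 × 1.333; cell vol = 3.03² × mean(4 corners)
unit = 3.03² × 1.333 / (4×255) = 0.0119982 mm³ per gray-sum
row 0: Σ corner-gray over 9 cells = 5190  → 62.2705
row 1: Σ corner-gray over 9 cells = 5272  → 63.2544
row 2: Σ corner-gray over 9 cells = 5468  → 65.6060
row 3: Σ corner-gray over 9 cells = 5223  → 62.6665
row 4: Σ corner-gray over 9 cells = 4082  → 48.9766
row 5: Σ corner-gray over 9 cells = 4303  → 51.6282
row 6: Σ corner-gray over 9 cells = 5190  → 62.2705
row 7: Σ corner-gray over 9 cells = 4961  → 59.5230
row 8: Σ corner-gray over 9 cells = 4781  → 57.3633
row 9: Σ corner-gray over 9 cells = 4185  → 50.2124
row 10: Σ corner-gray over 9 cells = 4684  → 56.1995
row 11: Σ corner-gray over 9 cells = 4780  → 57.3513
Σ rows: total corner-gray = 58119  → 697.3220 mm³

697.322


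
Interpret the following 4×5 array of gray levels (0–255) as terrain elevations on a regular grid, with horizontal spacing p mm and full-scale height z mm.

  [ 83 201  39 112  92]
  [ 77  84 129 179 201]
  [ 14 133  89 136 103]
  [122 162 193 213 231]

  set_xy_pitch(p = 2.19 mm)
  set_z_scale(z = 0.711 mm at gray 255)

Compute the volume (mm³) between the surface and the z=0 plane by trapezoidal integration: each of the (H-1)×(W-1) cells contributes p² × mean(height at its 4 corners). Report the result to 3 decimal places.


20.587

height_mm = gray/255 × 0.711; cell vol = 2.19² × mean(4 corners)
unit = 2.19² × 0.711 / (4×255) = 0.00334316 mm³ per gray-sum
row 0: Σ corner-gray over 4 cells = 1941  → 6.4891
row 1: Σ corner-gray over 4 cells = 1895  → 6.3353
row 2: Σ corner-gray over 4 cells = 2322  → 7.7628
Σ rows: total corner-gray = 6158  → 20.5872 mm³


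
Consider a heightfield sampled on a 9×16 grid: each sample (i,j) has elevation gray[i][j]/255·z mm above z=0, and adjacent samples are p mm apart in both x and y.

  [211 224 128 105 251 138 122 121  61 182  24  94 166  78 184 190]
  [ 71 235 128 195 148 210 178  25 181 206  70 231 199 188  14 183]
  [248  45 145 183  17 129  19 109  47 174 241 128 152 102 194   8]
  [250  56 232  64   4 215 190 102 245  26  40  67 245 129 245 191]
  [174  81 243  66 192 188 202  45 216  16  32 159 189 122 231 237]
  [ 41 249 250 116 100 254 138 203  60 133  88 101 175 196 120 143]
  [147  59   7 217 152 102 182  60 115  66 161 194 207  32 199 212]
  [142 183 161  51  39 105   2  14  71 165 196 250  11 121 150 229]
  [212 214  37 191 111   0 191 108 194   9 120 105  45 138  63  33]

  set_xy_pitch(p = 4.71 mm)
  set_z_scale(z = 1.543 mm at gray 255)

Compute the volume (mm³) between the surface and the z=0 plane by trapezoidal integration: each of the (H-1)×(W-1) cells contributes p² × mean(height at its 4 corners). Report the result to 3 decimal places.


2173.475

height_mm = gray/255 × 1.543; cell vol = 4.71² × mean(4 corners)
unit = 4.71² × 1.543 / (4×255) = 0.0335589 mm³ per gray-sum
row 0: Σ corner-gray over 15 cells = 8827  → 296.2243
row 1: Σ corner-gray over 15 cells = 8296  → 278.4045
row 2: Σ corner-gray over 15 cells = 7787  → 261.3231
row 3: Σ corner-gray over 15 cells = 8536  → 286.4587
row 4: Σ corner-gray over 15 cells = 8925  → 299.5131
row 5: Σ corner-gray over 15 cells = 8415  → 282.3980
row 6: Σ corner-gray over 15 cells = 7274  → 244.1074
row 7: Σ corner-gray over 15 cells = 6706  → 225.0459
Σ rows: total corner-gray = 64766  → 2173.4750 mm³


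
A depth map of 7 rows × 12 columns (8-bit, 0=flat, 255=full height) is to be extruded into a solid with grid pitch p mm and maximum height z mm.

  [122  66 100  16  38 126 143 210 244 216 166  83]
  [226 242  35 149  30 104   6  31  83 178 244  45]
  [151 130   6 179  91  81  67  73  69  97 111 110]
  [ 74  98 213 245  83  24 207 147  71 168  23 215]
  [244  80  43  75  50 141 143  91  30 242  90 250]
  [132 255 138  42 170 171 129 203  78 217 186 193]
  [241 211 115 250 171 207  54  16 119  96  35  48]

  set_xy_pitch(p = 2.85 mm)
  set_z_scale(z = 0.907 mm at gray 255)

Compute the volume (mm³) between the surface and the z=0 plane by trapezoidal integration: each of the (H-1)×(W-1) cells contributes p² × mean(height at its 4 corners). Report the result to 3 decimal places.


height_mm = gray/255 × 0.907; cell vol = 2.85² × mean(4 corners)
unit = 2.85² × 0.907 / (4×255) = 0.00722265 mm³ per gray-sum
row 0: Σ corner-gray over 11 cells = 5330  → 38.4967
row 1: Σ corner-gray over 11 cells = 4544  → 32.8197
row 2: Σ corner-gray over 11 cells = 4916  → 35.5066
row 3: Σ corner-gray over 11 cells = 5311  → 38.3595
row 4: Σ corner-gray over 11 cells = 5967  → 43.0976
row 5: Σ corner-gray over 11 cells = 6340  → 45.7916
Σ rows: total corner-gray = 32408  → 234.0718 mm³

234.072


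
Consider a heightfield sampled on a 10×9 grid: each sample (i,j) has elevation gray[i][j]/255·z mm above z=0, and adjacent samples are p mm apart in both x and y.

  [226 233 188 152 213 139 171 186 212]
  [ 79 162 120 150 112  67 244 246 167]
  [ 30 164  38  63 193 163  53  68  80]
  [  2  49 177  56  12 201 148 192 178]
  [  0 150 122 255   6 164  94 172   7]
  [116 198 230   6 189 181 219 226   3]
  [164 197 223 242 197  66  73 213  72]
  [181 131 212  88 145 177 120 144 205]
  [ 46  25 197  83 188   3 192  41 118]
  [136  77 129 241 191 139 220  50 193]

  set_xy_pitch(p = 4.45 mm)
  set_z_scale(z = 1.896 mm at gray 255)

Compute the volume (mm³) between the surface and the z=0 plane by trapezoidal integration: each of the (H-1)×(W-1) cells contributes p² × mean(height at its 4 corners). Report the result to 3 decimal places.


height_mm = gray/255 × 1.896; cell vol = 4.45² × mean(4 corners)
unit = 4.45² × 1.896 / (4×255) = 0.0368094 mm³ per gray-sum
row 0: Σ corner-gray over 8 cells = 5450  → 200.6110
row 1: Σ corner-gray over 8 cells = 4042  → 148.7834
row 2: Σ corner-gray over 8 cells = 3444  → 126.7714
row 3: Σ corner-gray over 8 cells = 3783  → 139.2498
row 4: Σ corner-gray over 8 cells = 4550  → 167.4826
row 5: Σ corner-gray over 8 cells = 5275  → 194.1693
row 6: Σ corner-gray over 8 cells = 5078  → 186.9179
row 7: Σ corner-gray over 8 cells = 4042  → 148.7834
row 8: Σ corner-gray over 8 cells = 4045  → 148.8938
Σ rows: total corner-gray = 39709  → 1461.6626 mm³

1461.663


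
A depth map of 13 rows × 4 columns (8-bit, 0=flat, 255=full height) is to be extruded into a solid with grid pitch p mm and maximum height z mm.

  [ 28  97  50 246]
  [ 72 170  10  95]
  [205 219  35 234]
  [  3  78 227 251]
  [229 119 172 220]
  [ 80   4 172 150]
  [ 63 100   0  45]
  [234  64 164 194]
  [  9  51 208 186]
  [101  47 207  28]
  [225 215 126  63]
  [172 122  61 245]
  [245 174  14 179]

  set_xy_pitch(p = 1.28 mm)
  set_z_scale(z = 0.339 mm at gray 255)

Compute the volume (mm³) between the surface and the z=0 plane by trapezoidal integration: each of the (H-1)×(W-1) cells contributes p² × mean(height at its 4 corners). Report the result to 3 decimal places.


height_mm = gray/255 × 0.339; cell vol = 1.28² × mean(4 corners)
unit = 1.28² × 0.339 / (4×255) = 0.000544527 mm³ per gray-sum
row 0: Σ corner-gray over 3 cells = 1095  → 0.5963
row 1: Σ corner-gray over 3 cells = 1474  → 0.8026
row 2: Σ corner-gray over 3 cells = 1811  → 0.9861
row 3: Σ corner-gray over 3 cells = 1895  → 1.0319
row 4: Σ corner-gray over 3 cells = 1613  → 0.8783
row 5: Σ corner-gray over 3 cells = 890  → 0.4846
row 6: Σ corner-gray over 3 cells = 1192  → 0.6491
row 7: Σ corner-gray over 3 cells = 1597  → 0.8696
row 8: Σ corner-gray over 3 cells = 1350  → 0.7351
row 9: Σ corner-gray over 3 cells = 1607  → 0.8751
row 10: Σ corner-gray over 3 cells = 1753  → 0.9546
row 11: Σ corner-gray over 3 cells = 1583  → 0.8620
Σ rows: total corner-gray = 17860  → 9.7253 mm³

9.725


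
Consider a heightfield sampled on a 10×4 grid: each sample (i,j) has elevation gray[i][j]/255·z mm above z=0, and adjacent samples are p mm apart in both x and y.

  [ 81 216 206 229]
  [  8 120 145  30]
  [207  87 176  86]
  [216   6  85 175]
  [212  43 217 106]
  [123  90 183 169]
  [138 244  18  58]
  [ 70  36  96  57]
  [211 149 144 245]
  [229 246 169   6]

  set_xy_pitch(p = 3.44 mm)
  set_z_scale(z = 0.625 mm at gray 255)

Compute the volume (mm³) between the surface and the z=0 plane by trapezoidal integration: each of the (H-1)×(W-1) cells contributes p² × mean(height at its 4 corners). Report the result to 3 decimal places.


100.042

height_mm = gray/255 × 0.625; cell vol = 3.44² × mean(4 corners)
unit = 3.44² × 0.625 / (4×255) = 0.00725098 mm³ per gray-sum
row 0: Σ corner-gray over 3 cells = 1722  → 12.4862
row 1: Σ corner-gray over 3 cells = 1387  → 10.0571
row 2: Σ corner-gray over 3 cells = 1392  → 10.0934
row 3: Σ corner-gray over 3 cells = 1411  → 10.2311
row 4: Σ corner-gray over 3 cells = 1676  → 12.1526
row 5: Σ corner-gray over 3 cells = 1558  → 11.2970
row 6: Σ corner-gray over 3 cells = 1111  → 8.0558
row 7: Σ corner-gray over 3 cells = 1433  → 10.3907
row 8: Σ corner-gray over 3 cells = 2107  → 15.2778
Σ rows: total corner-gray = 13797  → 100.0418 mm³


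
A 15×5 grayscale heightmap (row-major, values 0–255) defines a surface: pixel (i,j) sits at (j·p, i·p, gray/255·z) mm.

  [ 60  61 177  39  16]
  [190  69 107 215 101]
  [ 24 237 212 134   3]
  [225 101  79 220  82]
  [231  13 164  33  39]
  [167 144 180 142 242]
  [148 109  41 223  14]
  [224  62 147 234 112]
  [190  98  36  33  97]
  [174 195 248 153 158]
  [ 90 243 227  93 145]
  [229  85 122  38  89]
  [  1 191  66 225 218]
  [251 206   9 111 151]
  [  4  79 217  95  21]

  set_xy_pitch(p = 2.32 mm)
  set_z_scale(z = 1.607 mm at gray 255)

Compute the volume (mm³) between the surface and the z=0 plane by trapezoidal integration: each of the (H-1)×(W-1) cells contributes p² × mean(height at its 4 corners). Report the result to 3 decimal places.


height_mm = gray/255 × 1.607; cell vol = 2.32² × mean(4 corners)
unit = 2.32² × 1.607 / (4×255) = 0.00847992 mm³ per gray-sum
row 0: Σ corner-gray over 4 cells = 1703  → 14.4413
row 1: Σ corner-gray over 4 cells = 2266  → 19.2155
row 2: Σ corner-gray over 4 cells = 2300  → 19.5038
row 3: Σ corner-gray over 4 cells = 1797  → 15.2384
row 4: Σ corner-gray over 4 cells = 2031  → 17.2227
row 5: Σ corner-gray over 4 cells = 2249  → 19.0713
row 6: Σ corner-gray over 4 cells = 2130  → 18.0622
row 7: Σ corner-gray over 4 cells = 1843  → 15.6285
row 8: Σ corner-gray over 4 cells = 2145  → 18.1894
row 9: Σ corner-gray over 4 cells = 2885  → 24.4646
row 10: Σ corner-gray over 4 cells = 2169  → 18.3929
row 11: Σ corner-gray over 4 cells = 1991  → 16.8835
row 12: Σ corner-gray over 4 cells = 2237  → 18.9696
row 13: Σ corner-gray over 4 cells = 1861  → 15.7811
Σ rows: total corner-gray = 29607  → 251.0649 mm³

251.065


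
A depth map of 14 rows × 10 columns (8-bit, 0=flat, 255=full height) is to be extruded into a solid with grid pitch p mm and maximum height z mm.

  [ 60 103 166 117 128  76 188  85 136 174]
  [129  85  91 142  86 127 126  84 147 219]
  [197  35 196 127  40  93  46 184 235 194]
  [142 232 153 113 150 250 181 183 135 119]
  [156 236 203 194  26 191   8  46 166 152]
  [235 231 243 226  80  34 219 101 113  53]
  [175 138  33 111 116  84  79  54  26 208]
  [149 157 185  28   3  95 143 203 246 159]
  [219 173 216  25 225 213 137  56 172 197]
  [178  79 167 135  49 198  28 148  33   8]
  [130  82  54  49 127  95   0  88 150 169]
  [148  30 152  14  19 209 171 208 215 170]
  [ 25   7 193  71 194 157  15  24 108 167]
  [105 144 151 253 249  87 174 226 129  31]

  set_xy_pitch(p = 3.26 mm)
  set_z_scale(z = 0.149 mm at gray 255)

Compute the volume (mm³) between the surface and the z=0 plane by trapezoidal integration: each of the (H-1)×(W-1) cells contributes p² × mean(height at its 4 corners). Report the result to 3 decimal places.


92.480

height_mm = gray/255 × 0.149; cell vol = 3.26² × mean(4 corners)
unit = 3.26² × 0.149 / (4×255) = 0.00155246 mm³ per gray-sum
row 0: Σ corner-gray over 9 cells = 4356  → 6.7625
row 1: Σ corner-gray over 9 cells = 4427  → 6.8728
row 2: Σ corner-gray over 9 cells = 5358  → 8.3181
row 3: Σ corner-gray over 9 cells = 5503  → 8.5432
row 4: Σ corner-gray over 9 cells = 5230  → 8.1194
row 5: Σ corner-gray over 9 cells = 4447  → 6.9038
row 6: Σ corner-gray over 9 cells = 4093  → 6.3542
row 7: Σ corner-gray over 9 cells = 5278  → 8.1939
row 8: Σ corner-gray over 9 cells = 4710  → 7.3121
row 9: Σ corner-gray over 9 cells = 3449  → 5.3544
row 10: Σ corner-gray over 9 cells = 3943  → 6.1214
row 11: Σ corner-gray over 9 cells = 4084  → 6.3403
row 12: Σ corner-gray over 9 cells = 4692  → 7.2842
Σ rows: total corner-gray = 59570  → 92.4802 mm³


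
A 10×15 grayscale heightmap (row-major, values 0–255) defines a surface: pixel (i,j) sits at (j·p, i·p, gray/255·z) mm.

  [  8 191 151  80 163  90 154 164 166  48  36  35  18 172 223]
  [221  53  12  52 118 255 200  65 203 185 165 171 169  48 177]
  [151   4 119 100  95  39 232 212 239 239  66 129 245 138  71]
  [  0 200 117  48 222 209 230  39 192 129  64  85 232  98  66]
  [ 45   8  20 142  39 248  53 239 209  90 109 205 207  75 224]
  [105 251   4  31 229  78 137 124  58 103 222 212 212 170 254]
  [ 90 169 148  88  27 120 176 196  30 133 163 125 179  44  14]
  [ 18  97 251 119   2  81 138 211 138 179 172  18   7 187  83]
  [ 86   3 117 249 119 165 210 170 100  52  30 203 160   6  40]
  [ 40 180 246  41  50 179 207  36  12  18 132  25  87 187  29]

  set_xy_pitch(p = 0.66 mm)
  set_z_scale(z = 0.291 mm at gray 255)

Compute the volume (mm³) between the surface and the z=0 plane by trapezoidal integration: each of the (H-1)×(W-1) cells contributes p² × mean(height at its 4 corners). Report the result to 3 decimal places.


7.957

height_mm = gray/255 × 0.291; cell vol = 0.66² × mean(4 corners)
unit = 0.66² × 0.291 / (4×255) = 0.000124274 mm³ per gray-sum
row 0: Σ corner-gray over 14 cells = 6957  → 0.8646
row 1: Σ corner-gray over 14 cells = 7726  → 0.9601
row 2: Σ corner-gray over 14 cells = 7732  → 0.9609
row 3: Σ corner-gray over 14 cells = 7353  → 0.9138
row 4: Σ corner-gray over 14 cells = 7578  → 0.9417
row 5: Σ corner-gray over 14 cells = 7321  → 0.9098
row 6: Σ corner-gray over 14 cells = 6601  → 0.8203
row 7: Σ corner-gray over 14 cells = 6595  → 0.8196
row 8: Σ corner-gray over 14 cells = 6163  → 0.7659
Σ rows: total corner-gray = 64026  → 7.9568 mm³


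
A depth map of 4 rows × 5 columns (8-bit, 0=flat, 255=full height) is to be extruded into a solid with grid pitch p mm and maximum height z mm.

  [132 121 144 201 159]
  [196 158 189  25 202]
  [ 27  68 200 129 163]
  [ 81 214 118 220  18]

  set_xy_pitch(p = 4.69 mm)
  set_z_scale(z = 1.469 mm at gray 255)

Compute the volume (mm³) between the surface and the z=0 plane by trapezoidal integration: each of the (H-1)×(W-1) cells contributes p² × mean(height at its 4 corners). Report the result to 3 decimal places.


211.550

height_mm = gray/255 × 1.469; cell vol = 4.69² × mean(4 corners)
unit = 4.69² × 1.469 / (4×255) = 0.0316787 mm³ per gray-sum
row 0: Σ corner-gray over 4 cells = 2365  → 74.9201
row 1: Σ corner-gray over 4 cells = 2126  → 67.3489
row 2: Σ corner-gray over 4 cells = 2187  → 69.2813
Σ rows: total corner-gray = 6678  → 211.5503 mm³


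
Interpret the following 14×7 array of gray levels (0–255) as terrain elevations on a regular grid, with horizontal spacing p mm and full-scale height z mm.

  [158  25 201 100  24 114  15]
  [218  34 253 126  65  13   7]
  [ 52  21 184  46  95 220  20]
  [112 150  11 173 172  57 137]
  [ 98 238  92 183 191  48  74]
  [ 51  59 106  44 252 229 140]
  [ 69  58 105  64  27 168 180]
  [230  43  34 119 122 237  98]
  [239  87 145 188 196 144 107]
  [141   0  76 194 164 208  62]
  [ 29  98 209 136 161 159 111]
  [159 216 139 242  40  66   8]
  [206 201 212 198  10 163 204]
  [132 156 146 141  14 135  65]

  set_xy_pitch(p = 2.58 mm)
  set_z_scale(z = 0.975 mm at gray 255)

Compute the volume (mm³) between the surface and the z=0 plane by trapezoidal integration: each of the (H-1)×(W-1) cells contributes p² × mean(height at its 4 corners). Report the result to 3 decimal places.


height_mm = gray/255 × 0.975; cell vol = 2.58² × mean(4 corners)
unit = 2.58² × 0.975 / (4×255) = 0.00636274 mm³ per gray-sum
row 0: Σ corner-gray over 6 cells = 2308  → 14.6852
row 1: Σ corner-gray over 6 cells = 2411  → 15.3406
row 2: Σ corner-gray over 6 cells = 2579  → 16.4095
row 3: Σ corner-gray over 6 cells = 3051  → 19.4127
row 4: Σ corner-gray over 6 cells = 3247  → 20.6598
row 5: Σ corner-gray over 6 cells = 2664  → 16.9503
row 6: Σ corner-gray over 6 cells = 2531  → 16.1041
row 7: Σ corner-gray over 6 cells = 3304  → 21.0225
row 8: Σ corner-gray over 6 cells = 3353  → 21.3343
row 9: Σ corner-gray over 6 cells = 3153  → 20.0617
row 10: Σ corner-gray over 6 cells = 3239  → 20.6089
row 11: Σ corner-gray over 6 cells = 3551  → 22.5941
row 12: Σ corner-gray over 6 cells = 3359  → 21.3724
Σ rows: total corner-gray = 38750  → 246.5560 mm³

246.556


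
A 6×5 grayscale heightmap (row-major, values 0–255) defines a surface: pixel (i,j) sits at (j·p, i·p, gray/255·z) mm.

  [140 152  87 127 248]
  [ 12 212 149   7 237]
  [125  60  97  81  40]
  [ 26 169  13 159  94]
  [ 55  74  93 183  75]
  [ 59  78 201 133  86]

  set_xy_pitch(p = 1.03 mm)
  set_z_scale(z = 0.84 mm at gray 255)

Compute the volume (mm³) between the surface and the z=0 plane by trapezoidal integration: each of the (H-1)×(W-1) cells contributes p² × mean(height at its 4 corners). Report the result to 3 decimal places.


height_mm = gray/255 × 0.84; cell vol = 1.03² × mean(4 corners)
unit = 1.03² × 0.84 / (4×255) = 0.000873682 mm³ per gray-sum
row 0: Σ corner-gray over 4 cells = 2105  → 1.8391
row 1: Σ corner-gray over 4 cells = 1626  → 1.4206
row 2: Σ corner-gray over 4 cells = 1443  → 1.2607
row 3: Σ corner-gray over 4 cells = 1632  → 1.4258
row 4: Σ corner-gray over 4 cells = 1799  → 1.5718
Σ rows: total corner-gray = 8605  → 7.5180 mm³

7.518


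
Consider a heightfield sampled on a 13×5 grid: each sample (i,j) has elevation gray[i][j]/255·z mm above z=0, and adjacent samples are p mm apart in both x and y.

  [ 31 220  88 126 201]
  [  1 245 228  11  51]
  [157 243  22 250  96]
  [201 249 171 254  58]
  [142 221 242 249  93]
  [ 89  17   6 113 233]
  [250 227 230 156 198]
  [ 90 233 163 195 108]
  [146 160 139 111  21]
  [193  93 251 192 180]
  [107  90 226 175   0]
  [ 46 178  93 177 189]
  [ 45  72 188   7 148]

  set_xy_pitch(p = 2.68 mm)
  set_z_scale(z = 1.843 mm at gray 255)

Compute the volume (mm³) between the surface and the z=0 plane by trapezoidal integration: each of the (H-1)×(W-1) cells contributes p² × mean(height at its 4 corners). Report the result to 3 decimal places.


height_mm = gray/255 × 1.843; cell vol = 2.68² × mean(4 corners)
unit = 2.68² × 1.843 / (4×255) = 0.0129776 mm³ per gray-sum
row 0: Σ corner-gray over 4 cells = 2120  → 27.5125
row 1: Σ corner-gray over 4 cells = 2303  → 29.8874
row 2: Σ corner-gray over 4 cells = 2890  → 37.5053
row 3: Σ corner-gray over 4 cells = 3266  → 42.3849
row 4: Σ corner-gray over 4 cells = 2253  → 29.2386
row 5: Σ corner-gray over 4 cells = 2268  → 29.4332
row 6: Σ corner-gray over 4 cells = 3054  → 39.6336
row 7: Σ corner-gray over 4 cells = 2367  → 30.7180
row 8: Σ corner-gray over 4 cells = 2432  → 31.5615
row 9: Σ corner-gray over 4 cells = 2534  → 32.8853
row 10: Σ corner-gray over 4 cells = 2220  → 28.8103
row 11: Σ corner-gray over 4 cells = 1858  → 24.1124
Σ rows: total corner-gray = 29565  → 383.6831 mm³

383.683


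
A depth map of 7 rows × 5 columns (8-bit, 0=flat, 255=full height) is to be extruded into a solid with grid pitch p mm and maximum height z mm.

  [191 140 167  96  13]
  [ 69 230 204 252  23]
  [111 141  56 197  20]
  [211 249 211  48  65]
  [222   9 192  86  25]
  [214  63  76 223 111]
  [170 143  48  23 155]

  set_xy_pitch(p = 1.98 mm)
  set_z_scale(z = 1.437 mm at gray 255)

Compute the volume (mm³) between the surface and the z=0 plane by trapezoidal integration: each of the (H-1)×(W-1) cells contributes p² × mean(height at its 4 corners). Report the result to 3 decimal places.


height_mm = gray/255 × 1.437; cell vol = 1.98² × mean(4 corners)
unit = 1.98² × 1.437 / (4×255) = 0.00552315 mm³ per gray-sum
row 0: Σ corner-gray over 4 cells = 2474  → 13.6643
row 1: Σ corner-gray over 4 cells = 2383  → 13.1617
row 2: Σ corner-gray over 4 cells = 2211  → 12.2117
row 3: Σ corner-gray over 4 cells = 2113  → 11.6704
row 4: Σ corner-gray over 4 cells = 1870  → 10.3283
row 5: Σ corner-gray over 4 cells = 1802  → 9.9527
Σ rows: total corner-gray = 12853  → 70.9891 mm³

70.989


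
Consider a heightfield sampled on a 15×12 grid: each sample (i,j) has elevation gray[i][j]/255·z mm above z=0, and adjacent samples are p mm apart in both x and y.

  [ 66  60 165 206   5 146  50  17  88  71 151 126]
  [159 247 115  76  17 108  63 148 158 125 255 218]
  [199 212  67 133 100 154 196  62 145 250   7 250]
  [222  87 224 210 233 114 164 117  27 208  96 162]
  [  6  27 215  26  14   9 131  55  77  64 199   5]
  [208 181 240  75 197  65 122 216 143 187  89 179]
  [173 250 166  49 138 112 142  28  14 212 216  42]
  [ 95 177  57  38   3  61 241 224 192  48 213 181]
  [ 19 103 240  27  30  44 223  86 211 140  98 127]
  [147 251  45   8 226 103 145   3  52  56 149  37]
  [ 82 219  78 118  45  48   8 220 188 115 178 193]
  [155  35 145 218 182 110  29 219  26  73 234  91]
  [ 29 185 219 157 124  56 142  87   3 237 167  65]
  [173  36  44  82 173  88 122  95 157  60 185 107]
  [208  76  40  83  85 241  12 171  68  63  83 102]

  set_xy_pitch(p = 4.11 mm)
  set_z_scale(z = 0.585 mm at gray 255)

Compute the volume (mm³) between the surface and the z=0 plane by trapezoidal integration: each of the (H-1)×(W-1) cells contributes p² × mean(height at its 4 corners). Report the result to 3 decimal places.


height_mm = gray/255 × 0.585; cell vol = 4.11² × mean(4 corners)
unit = 4.11² × 0.585 / (4×255) = 0.00968812 mm³ per gray-sum
row 0: Σ corner-gray over 11 cells = 5111  → 49.5160
row 1: Σ corner-gray over 11 cells = 6102  → 59.1169
row 2: Σ corner-gray over 11 cells = 6445  → 62.4399
row 3: Σ corner-gray over 11 cells = 4989  → 48.3340
row 4: Σ corner-gray over 11 cells = 5062  → 49.0412
row 5: Σ corner-gray over 11 cells = 6286  → 60.8995
row 6: Σ corner-gray over 11 cells = 5653  → 54.7669
row 7: Σ corner-gray over 11 cells = 5334  → 51.6764
row 8: Σ corner-gray over 11 cells = 4810  → 46.5998
row 9: Σ corner-gray over 11 cells = 4969  → 48.1402
row 10: Σ corner-gray over 11 cells = 5497  → 53.2556
row 11: Σ corner-gray over 11 cells = 5636  → 54.6022
row 12: Σ corner-gray over 11 cells = 5212  → 50.4945
row 13: Σ corner-gray over 11 cells = 4518  → 43.7709
Σ rows: total corner-gray = 75624  → 732.6541 mm³

732.654


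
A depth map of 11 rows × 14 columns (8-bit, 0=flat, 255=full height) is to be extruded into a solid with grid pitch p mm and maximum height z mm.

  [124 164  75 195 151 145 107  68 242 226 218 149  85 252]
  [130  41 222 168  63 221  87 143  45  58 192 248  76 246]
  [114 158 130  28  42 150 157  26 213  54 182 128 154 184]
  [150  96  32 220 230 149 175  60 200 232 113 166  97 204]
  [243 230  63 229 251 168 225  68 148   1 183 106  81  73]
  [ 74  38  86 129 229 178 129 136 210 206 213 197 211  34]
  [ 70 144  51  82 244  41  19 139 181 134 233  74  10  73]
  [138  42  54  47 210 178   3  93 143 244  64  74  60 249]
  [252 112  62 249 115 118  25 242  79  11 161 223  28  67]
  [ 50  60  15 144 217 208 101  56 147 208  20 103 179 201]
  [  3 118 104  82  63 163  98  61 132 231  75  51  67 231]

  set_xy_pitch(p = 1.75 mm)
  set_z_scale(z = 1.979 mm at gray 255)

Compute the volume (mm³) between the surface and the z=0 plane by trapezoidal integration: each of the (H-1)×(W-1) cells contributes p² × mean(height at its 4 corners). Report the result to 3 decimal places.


height_mm = gray/255 × 1.979; cell vol = 1.75² × mean(4 corners)
unit = 1.75² × 1.979 / (4×255) = 0.00594185 mm³ per gray-sum
row 0: Σ corner-gray over 13 cells = 7530  → 44.7421
row 1: Σ corner-gray over 13 cells = 6646  → 39.4895
row 2: Σ corner-gray over 13 cells = 7036  → 41.8069
row 3: Σ corner-gray over 13 cells = 7716  → 45.8473
row 4: Σ corner-gray over 13 cells = 7854  → 46.6673
row 5: Σ corner-gray over 13 cells = 6879  → 40.8740
row 6: Σ corner-gray over 13 cells = 5658  → 33.6190
row 7: Σ corner-gray over 13 cells = 5980  → 35.5323
row 8: Σ corner-gray over 13 cells = 6336  → 37.6476
row 9: Σ corner-gray over 13 cells = 5891  → 35.0034
Σ rows: total corner-gray = 67526  → 401.2294 mm³

401.229


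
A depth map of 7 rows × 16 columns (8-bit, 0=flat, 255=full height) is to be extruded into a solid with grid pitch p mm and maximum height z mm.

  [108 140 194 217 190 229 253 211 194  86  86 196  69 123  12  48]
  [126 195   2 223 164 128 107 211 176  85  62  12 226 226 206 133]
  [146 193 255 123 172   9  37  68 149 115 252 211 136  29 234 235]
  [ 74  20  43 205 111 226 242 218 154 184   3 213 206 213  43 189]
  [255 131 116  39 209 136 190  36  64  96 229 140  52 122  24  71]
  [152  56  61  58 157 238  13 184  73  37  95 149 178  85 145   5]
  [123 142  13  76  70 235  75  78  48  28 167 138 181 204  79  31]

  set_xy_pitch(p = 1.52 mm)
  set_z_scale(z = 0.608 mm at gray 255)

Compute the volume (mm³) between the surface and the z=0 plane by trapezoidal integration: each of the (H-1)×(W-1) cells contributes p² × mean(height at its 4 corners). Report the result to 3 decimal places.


height_mm = gray/255 × 0.608; cell vol = 1.52² × mean(4 corners)
unit = 1.52² × 0.608 / (4×255) = 0.00137718 mm³ per gray-sum
row 0: Σ corner-gray over 15 cells = 8861  → 12.2032
row 1: Σ corner-gray over 15 cells = 8652  → 11.9154
row 2: Σ corner-gray over 15 cells = 8772  → 12.0806
row 3: Σ corner-gray over 15 cells = 7919  → 10.9059
row 4: Σ corner-gray over 15 cells = 6709  → 9.2395
row 5: Σ corner-gray over 15 cells = 6437  → 8.8649
Σ rows: total corner-gray = 47350  → 65.2095 mm³

65.209


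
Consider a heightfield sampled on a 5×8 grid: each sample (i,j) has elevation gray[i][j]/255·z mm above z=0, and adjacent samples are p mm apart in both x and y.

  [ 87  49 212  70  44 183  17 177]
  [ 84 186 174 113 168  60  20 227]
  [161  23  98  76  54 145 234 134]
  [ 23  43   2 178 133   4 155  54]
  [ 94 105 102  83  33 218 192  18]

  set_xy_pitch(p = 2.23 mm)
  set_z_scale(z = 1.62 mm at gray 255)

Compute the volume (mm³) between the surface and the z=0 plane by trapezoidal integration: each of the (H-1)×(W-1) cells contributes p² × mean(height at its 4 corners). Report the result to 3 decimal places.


93.372

height_mm = gray/255 × 1.62; cell vol = 2.23² × mean(4 corners)
unit = 2.23² × 1.62 / (4×255) = 0.00789814 mm³ per gray-sum
row 0: Σ corner-gray over 7 cells = 3167  → 25.0134
row 1: Σ corner-gray over 7 cells = 3308  → 26.1270
row 2: Σ corner-gray over 7 cells = 2662  → 21.0248
row 3: Σ corner-gray over 7 cells = 2685  → 21.2065
Σ rows: total corner-gray = 11822  → 93.3718 mm³


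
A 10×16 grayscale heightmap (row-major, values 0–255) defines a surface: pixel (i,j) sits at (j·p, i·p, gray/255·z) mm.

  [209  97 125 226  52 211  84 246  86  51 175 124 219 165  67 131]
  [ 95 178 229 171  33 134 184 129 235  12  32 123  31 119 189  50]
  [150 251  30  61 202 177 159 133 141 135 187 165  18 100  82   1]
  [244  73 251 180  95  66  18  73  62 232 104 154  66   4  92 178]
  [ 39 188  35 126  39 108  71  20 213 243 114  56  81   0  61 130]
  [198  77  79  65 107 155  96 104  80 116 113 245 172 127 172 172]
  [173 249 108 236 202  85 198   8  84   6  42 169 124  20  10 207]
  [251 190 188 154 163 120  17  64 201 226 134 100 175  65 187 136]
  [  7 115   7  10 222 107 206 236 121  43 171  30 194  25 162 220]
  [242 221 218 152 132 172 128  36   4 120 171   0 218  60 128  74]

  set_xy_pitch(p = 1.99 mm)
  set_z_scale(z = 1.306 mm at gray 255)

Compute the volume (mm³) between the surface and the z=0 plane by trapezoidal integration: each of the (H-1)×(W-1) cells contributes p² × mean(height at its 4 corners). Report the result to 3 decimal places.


height_mm = gray/255 × 1.306; cell vol = 1.99² × mean(4 corners)
unit = 1.99² × 1.306 / (4×255) = 0.00507048 mm³ per gray-sum
row 0: Σ corner-gray over 15 cells = 7939  → 40.2545
row 1: Σ corner-gray over 15 cells = 7576  → 38.4140
row 2: Σ corner-gray over 15 cells = 7195  → 36.4821
row 3: Σ corner-gray over 15 cells = 6241  → 31.6449
row 4: Σ corner-gray over 15 cells = 6665  → 33.7948
row 5: Σ corner-gray over 15 cells = 7248  → 36.7508
row 6: Σ corner-gray over 15 cells = 7817  → 39.6359
row 7: Σ corner-gray over 15 cells = 7880  → 39.9554
row 8: Σ corner-gray over 15 cells = 7361  → 37.3238
Σ rows: total corner-gray = 65922  → 334.2562 mm³

334.256


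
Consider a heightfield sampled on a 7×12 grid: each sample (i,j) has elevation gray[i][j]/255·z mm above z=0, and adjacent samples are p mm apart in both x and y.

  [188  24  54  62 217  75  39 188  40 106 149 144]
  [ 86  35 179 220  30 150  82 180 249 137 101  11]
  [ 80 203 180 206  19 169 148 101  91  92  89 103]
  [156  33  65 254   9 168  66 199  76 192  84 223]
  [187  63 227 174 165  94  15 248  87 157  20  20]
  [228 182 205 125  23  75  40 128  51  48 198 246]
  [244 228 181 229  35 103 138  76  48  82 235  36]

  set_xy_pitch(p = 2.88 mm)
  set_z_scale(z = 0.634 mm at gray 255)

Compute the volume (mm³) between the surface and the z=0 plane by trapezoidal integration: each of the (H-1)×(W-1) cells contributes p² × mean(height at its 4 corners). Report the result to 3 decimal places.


height_mm = gray/255 × 0.634; cell vol = 2.88² × mean(4 corners)
unit = 2.88² × 0.634 / (4×255) = 0.00515554 mm³ per gray-sum
row 0: Σ corner-gray over 11 cells = 5063  → 26.1025
row 1: Σ corner-gray over 11 cells = 5602  → 28.8813
row 2: Σ corner-gray over 11 cells = 5450  → 28.0977
row 3: Σ corner-gray over 11 cells = 5378  → 27.7265
row 4: Σ corner-gray over 11 cells = 5331  → 27.4842
row 5: Σ corner-gray over 11 cells = 5614  → 28.9432
Σ rows: total corner-gray = 32438  → 167.2354 mm³

167.235


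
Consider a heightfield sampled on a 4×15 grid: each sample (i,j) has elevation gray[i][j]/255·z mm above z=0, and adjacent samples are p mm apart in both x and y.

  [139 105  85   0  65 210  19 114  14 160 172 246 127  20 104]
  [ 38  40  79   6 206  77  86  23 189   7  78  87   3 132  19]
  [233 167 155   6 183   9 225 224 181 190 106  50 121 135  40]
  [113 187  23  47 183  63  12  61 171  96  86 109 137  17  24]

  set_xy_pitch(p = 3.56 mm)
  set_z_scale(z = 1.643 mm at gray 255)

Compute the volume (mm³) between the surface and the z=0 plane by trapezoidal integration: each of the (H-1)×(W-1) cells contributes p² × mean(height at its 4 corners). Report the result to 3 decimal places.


height_mm = gray/255 × 1.643; cell vol = 3.56² × mean(4 corners)
unit = 3.56² × 1.643 / (4×255) = 0.0204144 mm³ per gray-sum
row 0: Σ corner-gray over 14 cells = 5000  → 102.0722
row 1: Σ corner-gray over 14 cells = 5860  → 119.6286
row 2: Σ corner-gray over 14 cells = 6298  → 128.5701
Σ rows: total corner-gray = 17158  → 350.2709 mm³

350.271


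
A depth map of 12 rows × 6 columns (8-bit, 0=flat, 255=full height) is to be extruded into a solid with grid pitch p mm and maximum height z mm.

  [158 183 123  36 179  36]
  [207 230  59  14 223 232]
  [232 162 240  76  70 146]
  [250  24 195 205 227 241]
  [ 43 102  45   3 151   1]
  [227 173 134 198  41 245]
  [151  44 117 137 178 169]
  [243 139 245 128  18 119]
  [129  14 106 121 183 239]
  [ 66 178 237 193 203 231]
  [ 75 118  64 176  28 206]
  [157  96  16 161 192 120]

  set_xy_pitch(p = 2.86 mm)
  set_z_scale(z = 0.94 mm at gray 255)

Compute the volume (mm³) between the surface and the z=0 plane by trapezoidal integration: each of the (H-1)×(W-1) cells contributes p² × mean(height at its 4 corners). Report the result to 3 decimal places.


227.220

height_mm = gray/255 × 0.94; cell vol = 2.86² × mean(4 corners)
unit = 2.86² × 0.94 / (4×255) = 0.00753806 mm³ per gray-sum
row 0: Σ corner-gray over 5 cells = 2727  → 20.5563
row 1: Σ corner-gray over 5 cells = 2965  → 22.3504
row 2: Σ corner-gray over 5 cells = 3267  → 24.6269
row 3: Σ corner-gray over 5 cells = 2439  → 18.3853
row 4: Σ corner-gray over 5 cells = 2210  → 16.6591
row 5: Σ corner-gray over 5 cells = 2836  → 21.3779
row 6: Σ corner-gray over 5 cells = 2694  → 20.3075
row 7: Σ corner-gray over 5 cells = 2638  → 19.8854
row 8: Σ corner-gray over 5 cells = 3135  → 23.6318
row 9: Σ corner-gray over 5 cells = 2972  → 22.4031
row 10: Σ corner-gray over 5 cells = 2260  → 17.0360
Σ rows: total corner-gray = 30143  → 227.2198 mm³


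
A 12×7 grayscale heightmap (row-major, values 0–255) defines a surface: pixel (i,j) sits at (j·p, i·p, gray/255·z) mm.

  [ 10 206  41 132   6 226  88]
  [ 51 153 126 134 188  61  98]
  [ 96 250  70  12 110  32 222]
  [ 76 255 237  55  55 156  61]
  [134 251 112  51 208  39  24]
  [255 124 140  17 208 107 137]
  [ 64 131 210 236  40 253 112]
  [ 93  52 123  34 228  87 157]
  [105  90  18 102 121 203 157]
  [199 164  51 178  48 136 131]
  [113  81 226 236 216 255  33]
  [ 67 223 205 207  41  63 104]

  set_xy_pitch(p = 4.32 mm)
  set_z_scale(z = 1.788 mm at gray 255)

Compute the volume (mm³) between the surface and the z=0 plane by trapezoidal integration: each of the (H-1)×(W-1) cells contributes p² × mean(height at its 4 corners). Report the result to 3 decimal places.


1121.603

height_mm = gray/255 × 1.788; cell vol = 4.32² × mean(4 corners)
unit = 4.32² × 1.788 / (4×255) = 0.0327141 mm³ per gray-sum
row 0: Σ corner-gray over 6 cells = 2793  → 91.3705
row 1: Σ corner-gray over 6 cells = 2739  → 89.6039
row 2: Σ corner-gray over 6 cells = 2919  → 95.4924
row 3: Σ corner-gray over 6 cells = 3133  → 102.4932
row 4: Σ corner-gray over 6 cells = 3064  → 100.2360
row 5: Σ corner-gray over 6 cells = 3500  → 114.4993
row 6: Σ corner-gray over 6 cells = 3214  → 105.1431
row 7: Σ corner-gray over 6 cells = 2628  → 85.9726
row 8: Σ corner-gray over 6 cells = 2814  → 92.0574
row 9: Σ corner-gray over 6 cells = 3658  → 119.6681
row 10: Σ corner-gray over 6 cells = 3823  → 125.0660
Σ rows: total corner-gray = 34285  → 1121.6026 mm³
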